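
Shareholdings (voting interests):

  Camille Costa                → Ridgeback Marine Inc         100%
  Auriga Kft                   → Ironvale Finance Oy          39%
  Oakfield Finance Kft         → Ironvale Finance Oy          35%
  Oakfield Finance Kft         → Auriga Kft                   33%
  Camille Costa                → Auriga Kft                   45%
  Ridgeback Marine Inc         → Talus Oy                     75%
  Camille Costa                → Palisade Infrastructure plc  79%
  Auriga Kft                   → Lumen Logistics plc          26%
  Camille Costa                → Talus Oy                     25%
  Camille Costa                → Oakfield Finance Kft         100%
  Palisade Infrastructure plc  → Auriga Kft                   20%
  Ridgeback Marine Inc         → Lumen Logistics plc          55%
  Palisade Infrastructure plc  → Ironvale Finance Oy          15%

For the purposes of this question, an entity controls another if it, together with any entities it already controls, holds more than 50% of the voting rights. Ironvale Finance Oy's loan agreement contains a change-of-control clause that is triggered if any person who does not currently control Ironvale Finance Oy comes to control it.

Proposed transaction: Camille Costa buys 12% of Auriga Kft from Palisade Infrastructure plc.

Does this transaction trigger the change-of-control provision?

No

The purchase adds only to Camille's holdings (Palisade's stake shrinks), so Camille is the only person who could newly come to control Ironvale.
Camille holds 79% of Palisade, so Camille controls Palisade.
Camille holds 100% of Oakfield, so Camille controls Oakfield.
Oakfield and Palisade and Camille together hold 33% + 20% + 45% = 98% of Auriga, so Camille controls Auriga.
Palisade and Oakfield and Auriga together hold 15% + 35% + 39% = 89% of Ironvale, so Camille controls Ironvale.
So Camille already controls Ironvale before the transaction.
After the purchase, Camille's direct stake in Auriga rises to 45% + 12% = 57%, and Palisade's stake falls to 8%.
Camille controlled Ironvale already, so this is not a new person acquiring control; every other person's position is unchanged or reduced.
No new person acquires control, so the clause is not triggered.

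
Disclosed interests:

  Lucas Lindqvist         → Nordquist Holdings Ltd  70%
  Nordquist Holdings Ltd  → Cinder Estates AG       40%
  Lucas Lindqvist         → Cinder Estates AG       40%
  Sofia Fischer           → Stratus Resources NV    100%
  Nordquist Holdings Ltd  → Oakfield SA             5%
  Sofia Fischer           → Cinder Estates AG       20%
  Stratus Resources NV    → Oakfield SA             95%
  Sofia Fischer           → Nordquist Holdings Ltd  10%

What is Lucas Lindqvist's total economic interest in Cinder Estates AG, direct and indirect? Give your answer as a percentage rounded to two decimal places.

Lucas reaches Cinder along 2 paths.
Direct stake: 40% = 40%.
Via Nordquist: 70% × 40% = 28%.
Total: 40% + 28% = 68%.
Rounded: 68.00%.

68.00%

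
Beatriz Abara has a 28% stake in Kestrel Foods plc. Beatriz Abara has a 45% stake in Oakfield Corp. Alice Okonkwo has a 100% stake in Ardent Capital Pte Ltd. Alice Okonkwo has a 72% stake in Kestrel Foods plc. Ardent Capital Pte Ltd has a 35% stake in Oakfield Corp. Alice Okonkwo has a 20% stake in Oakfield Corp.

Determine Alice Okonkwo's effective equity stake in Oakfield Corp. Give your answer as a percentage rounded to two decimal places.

55.00%

Alice reaches Oakfield along 2 paths.
Direct stake: 20% = 20%.
Via Ardent: 100% × 35% = 35%.
Total: 20% + 35% = 55%.
Rounded: 55.00%.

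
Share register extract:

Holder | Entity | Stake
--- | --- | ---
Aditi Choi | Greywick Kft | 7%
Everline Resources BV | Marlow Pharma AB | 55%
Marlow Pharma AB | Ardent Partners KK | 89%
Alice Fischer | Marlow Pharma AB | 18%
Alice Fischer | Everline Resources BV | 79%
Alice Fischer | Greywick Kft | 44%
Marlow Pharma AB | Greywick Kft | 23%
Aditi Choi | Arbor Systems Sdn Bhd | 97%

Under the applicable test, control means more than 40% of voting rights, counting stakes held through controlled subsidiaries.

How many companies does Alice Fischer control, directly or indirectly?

4

Alice holds 79% of Everline, so Alice controls Everline.
Everline and Alice together hold 55% + 18% = 73% of Marlow, so Alice controls Marlow.
Marlow and Alice together hold 23% + 44% = 67% of Greywick, so Alice controls Greywick.
Marlow holds 89% of Ardent, so Alice controls Ardent.
No other company's threshold is met.
Alice controls 4 companies.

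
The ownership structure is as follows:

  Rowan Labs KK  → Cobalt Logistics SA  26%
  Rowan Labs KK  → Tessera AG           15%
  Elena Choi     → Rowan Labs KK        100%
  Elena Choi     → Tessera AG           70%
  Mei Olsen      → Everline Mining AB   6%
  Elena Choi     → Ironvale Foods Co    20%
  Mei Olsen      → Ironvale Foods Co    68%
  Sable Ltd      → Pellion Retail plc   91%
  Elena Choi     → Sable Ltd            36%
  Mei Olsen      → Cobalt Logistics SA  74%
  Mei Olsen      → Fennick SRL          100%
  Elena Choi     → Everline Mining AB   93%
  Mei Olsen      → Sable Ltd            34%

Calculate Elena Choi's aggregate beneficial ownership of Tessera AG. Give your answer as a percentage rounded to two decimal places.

Elena reaches Tessera along 2 paths.
Direct stake: 70% = 70%.
Via Rowan: 100% × 15% = 15%.
Total: 70% + 15% = 85%.
Rounded: 85.00%.

85.00%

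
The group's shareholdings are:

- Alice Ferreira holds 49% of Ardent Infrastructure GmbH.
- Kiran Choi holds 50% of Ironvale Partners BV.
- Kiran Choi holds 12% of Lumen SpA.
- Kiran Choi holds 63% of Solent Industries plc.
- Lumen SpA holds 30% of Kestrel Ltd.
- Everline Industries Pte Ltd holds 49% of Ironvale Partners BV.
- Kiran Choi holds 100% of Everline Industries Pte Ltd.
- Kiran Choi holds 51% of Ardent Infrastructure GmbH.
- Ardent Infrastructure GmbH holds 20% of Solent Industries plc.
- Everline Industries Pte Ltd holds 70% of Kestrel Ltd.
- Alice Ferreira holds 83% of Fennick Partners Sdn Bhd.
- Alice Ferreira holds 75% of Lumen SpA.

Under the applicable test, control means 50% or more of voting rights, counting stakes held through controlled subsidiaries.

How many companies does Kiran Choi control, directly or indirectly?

5

Kiran holds 100% of Everline, so Kiran controls Everline.
Kiran holds 51% of Ardent, so Kiran controls Ardent.
Everline holds 70% of Kestrel, so Kiran controls Kestrel.
Kiran and Everline together hold 50% + 49% = 99% of Ironvale, so Kiran controls Ironvale.
Kiran and Ardent together hold 63% + 20% = 83% of Solent, so Kiran controls Solent.
No other company's threshold is met.
Kiran controls 5 companies.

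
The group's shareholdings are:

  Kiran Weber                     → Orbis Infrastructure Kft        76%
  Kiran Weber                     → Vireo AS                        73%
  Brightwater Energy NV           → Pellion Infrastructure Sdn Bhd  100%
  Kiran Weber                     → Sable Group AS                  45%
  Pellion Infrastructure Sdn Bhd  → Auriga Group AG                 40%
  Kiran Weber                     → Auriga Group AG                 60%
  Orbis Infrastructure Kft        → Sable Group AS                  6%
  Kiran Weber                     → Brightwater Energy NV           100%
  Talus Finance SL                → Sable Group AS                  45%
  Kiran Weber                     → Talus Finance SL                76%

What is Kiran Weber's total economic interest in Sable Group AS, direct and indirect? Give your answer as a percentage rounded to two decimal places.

Kiran reaches Sable along 3 paths.
Via Talus: 76% × 45% = 34.2%.
Direct stake: 45% = 45%.
Via Orbis: 76% × 6% = 4.56%.
Total: 34.2% + 45% + 4.56% = 83.76%.

83.76%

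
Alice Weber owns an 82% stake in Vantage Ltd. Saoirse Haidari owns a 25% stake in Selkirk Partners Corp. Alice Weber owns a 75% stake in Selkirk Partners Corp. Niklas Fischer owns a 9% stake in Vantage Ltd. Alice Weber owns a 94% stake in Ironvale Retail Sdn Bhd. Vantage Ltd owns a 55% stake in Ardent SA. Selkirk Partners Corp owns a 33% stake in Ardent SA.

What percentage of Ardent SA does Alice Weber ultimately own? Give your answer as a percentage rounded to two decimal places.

69.85%

Alice reaches Ardent along 2 paths.
Via Vantage: 82% × 55% = 45.1%.
Via Selkirk: 75% × 33% = 24.75%.
Total: 45.1% + 24.75% = 69.85%.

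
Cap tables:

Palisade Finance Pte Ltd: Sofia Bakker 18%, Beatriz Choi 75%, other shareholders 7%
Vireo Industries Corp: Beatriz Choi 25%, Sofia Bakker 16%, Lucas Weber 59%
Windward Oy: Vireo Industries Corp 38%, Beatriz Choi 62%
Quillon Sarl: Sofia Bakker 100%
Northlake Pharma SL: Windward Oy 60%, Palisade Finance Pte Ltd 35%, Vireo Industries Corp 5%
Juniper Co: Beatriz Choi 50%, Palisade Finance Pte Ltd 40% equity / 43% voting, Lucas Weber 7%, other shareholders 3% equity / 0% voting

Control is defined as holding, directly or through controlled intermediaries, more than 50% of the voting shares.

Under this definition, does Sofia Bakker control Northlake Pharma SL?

Sofia holds 100% of Quillon, so Sofia controls Quillon.
Neither Sofia nor any entity Sofia controls holds any voting interest in Northlake.
So Sofia does not control Northlake.

No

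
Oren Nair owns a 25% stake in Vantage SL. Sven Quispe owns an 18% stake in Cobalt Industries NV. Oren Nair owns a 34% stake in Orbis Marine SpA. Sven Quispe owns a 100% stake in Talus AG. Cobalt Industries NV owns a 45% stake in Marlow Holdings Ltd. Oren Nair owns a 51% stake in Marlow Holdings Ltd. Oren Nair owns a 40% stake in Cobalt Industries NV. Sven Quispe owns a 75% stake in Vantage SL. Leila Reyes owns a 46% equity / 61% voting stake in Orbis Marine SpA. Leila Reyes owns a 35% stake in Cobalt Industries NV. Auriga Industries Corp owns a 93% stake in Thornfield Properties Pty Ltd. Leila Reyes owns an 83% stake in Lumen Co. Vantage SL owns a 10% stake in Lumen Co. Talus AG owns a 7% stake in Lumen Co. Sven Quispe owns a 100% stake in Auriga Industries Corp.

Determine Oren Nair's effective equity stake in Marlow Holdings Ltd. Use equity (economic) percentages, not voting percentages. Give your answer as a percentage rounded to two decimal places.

Oren reaches Marlow along 2 paths.
Via Cobalt: 40% × 45% = 18%.
Direct stake: 51% = 51%.
Total: 18% + 51% = 69%.
Rounded: 69.00%.

69.00%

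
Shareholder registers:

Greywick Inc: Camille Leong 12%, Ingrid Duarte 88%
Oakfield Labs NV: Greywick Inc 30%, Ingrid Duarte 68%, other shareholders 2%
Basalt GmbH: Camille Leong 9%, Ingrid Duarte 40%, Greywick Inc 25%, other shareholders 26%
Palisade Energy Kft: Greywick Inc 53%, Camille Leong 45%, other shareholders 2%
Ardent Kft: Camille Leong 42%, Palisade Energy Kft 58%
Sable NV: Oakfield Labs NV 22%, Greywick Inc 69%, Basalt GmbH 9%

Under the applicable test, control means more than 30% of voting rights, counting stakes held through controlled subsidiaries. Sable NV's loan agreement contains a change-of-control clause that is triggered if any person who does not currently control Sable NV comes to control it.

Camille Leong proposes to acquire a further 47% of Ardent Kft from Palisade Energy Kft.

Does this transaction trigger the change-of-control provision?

No

The purchase adds only to Camille's holdings (Palisade's stake shrinks), so Camille is the only person who could newly come to control Sable.
Camille holds 45% of Palisade, so Camille controls Palisade.
Camille and Palisade together hold 42% + 58% = 100% of Ardent, so Camille controls Ardent.
Neither Camille nor any entity Camille controls holds any voting interest in Sable.
So before the transaction, Camille does not control Sable.
After the purchase, Camille's direct stake in Ardent rises to 42% + 47% = 89%, and Palisade's stake falls to 11%.
Camille and Palisade together hold 89% + 11% = 100% of Ardent, so Camille controls Ardent.
After the transaction, neither Camille nor any entity Camille controls holds a voting interest in Sable, so Camille still does not control it.
No new person acquires control, so the clause is not triggered.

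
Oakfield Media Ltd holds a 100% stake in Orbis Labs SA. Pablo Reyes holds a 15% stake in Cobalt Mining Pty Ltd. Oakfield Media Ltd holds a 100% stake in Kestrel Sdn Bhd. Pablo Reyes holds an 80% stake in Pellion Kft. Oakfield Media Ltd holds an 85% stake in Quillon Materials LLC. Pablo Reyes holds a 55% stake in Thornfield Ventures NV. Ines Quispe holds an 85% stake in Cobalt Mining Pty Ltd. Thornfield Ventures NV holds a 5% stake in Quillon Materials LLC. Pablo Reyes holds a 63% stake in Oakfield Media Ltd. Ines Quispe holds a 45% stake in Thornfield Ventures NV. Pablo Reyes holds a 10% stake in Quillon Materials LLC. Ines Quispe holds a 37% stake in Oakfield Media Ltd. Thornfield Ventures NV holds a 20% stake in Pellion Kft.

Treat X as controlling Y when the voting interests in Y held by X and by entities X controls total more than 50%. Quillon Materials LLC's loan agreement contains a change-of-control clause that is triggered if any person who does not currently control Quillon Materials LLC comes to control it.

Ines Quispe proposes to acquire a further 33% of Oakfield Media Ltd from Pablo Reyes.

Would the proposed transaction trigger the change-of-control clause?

The purchase adds only to Ines's holdings (Pablo's stake shrinks), so Ines is the only person who could newly come to control Quillon.
Ines holds 85% of Cobalt, so Ines controls Cobalt.
Neither Ines nor any entity Ines controls holds any voting interest in Quillon.
So before the transaction, Ines does not control Quillon.
After the purchase, Ines's direct stake in Oakfield rises to 37% + 33% = 70%, and Pablo's stake falls to 30%.
Ines holds 70% of Oakfield, so Ines controls Oakfield.
Oakfield holds 85% of Quillon, so Ines controls Quillon.
Ines did not control Quillon before and does after, so the clause is triggered.

Yes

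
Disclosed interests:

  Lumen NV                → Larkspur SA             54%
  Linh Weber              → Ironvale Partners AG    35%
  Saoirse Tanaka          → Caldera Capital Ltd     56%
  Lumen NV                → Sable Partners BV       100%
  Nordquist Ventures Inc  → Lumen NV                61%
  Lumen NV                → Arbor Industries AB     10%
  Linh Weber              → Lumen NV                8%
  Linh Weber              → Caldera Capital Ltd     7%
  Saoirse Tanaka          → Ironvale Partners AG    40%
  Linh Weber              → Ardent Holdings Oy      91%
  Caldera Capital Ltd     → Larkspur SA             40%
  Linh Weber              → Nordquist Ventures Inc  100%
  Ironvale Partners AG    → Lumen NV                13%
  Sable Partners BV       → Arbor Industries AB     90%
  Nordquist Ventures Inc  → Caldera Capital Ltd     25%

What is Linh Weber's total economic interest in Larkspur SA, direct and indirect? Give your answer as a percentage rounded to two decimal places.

Linh reaches Larkspur along 5 paths.
Via Nordquist → Caldera: 100% × 25% × 40% = 10%.
Via Caldera: 7% × 40% = 2.8%.
Via Nordquist → Lumen: 100% × 61% × 54% = 32.94%.
Via Lumen: 8% × 54% = 4.32%.
Via Ironvale → Lumen: 35% × 13% × 54% = 2.457%.
Total: 10% + 2.8% + 32.94% + 4.32% + 2.457% = 52.517%.
Rounded: 52.52%.

52.52%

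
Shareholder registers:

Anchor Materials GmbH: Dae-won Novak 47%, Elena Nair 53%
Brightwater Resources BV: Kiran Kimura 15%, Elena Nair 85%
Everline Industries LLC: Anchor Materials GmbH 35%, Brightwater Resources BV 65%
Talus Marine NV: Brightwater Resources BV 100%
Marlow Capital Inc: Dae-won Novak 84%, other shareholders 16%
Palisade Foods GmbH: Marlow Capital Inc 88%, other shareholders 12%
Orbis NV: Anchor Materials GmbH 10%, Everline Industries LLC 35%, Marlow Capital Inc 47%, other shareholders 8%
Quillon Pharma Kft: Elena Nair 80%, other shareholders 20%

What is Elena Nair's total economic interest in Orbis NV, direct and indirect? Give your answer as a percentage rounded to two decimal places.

31.13%

Elena reaches Orbis along 3 paths.
Via Anchor: 53% × 10% = 5.3%.
Via Anchor → Everline: 53% × 35% × 35% = 6.4925%.
Via Brightwater → Everline: 85% × 65% × 35% = 19.3375%.
Total: 5.3% + 6.4925% + 19.3375% = 31.13%.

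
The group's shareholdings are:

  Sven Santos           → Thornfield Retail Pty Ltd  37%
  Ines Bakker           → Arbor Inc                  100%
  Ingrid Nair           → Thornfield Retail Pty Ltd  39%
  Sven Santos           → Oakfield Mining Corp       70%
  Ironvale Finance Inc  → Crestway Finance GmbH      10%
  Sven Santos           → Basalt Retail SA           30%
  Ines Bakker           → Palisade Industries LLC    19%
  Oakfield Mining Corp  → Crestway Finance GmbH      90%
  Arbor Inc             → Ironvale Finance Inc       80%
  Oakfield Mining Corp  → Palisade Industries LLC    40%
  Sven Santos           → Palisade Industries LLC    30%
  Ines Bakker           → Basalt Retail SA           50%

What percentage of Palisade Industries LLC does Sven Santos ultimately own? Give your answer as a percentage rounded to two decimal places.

Sven reaches Palisade along 2 paths.
Via Oakfield: 70% × 40% = 28%.
Direct stake: 30% = 30%.
Total: 28% + 30% = 58%.
Rounded: 58.00%.

58.00%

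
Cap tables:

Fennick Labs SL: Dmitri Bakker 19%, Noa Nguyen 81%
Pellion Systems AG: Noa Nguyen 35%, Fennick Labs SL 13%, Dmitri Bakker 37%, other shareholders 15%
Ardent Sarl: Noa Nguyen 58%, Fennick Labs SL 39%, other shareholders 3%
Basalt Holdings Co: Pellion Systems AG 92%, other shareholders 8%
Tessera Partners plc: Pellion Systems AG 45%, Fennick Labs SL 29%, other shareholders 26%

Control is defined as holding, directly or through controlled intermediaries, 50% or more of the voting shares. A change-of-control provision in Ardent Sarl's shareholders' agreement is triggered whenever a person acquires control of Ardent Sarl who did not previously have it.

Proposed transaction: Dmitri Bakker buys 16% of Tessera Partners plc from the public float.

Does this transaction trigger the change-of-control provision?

The purchase changes only Dmitri's holdings, so Dmitri is the only person who could newly come to control Ardent.
Dmitri's largest direct stake is 37% in Pellion, which does not meet the threshold, so Dmitri controls no company.
Neither Dmitri nor any entity Dmitri controls holds any voting interest in Ardent.
So before the transaction, Dmitri does not control Ardent.
After the purchase, Dmitri holds 16% of Tessera directly.
Dmitri's side now holds 16% of Tessera, not ≥ 50%, so Dmitri still does not control Tessera.
After the transaction, neither Dmitri nor any entity Dmitri controls holds a voting interest in Ardent, so Dmitri still does not control it.
No new person acquires control, so the clause is not triggered.

No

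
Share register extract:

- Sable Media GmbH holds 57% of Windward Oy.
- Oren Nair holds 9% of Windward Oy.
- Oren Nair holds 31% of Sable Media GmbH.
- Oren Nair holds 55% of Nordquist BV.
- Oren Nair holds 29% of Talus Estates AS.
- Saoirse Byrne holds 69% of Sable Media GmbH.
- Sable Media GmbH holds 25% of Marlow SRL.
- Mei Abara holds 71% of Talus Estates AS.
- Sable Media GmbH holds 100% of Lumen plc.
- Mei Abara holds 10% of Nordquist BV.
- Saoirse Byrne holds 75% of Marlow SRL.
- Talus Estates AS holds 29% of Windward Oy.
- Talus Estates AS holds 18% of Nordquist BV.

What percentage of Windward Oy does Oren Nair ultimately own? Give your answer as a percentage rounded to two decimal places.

Oren reaches Windward along 3 paths.
Via Sable: 31% × 57% = 17.67%.
Via Talus: 29% × 29% = 8.41%.
Direct stake: 9% = 9%.
Total: 17.67% + 8.41% + 9% = 35.08%.

35.08%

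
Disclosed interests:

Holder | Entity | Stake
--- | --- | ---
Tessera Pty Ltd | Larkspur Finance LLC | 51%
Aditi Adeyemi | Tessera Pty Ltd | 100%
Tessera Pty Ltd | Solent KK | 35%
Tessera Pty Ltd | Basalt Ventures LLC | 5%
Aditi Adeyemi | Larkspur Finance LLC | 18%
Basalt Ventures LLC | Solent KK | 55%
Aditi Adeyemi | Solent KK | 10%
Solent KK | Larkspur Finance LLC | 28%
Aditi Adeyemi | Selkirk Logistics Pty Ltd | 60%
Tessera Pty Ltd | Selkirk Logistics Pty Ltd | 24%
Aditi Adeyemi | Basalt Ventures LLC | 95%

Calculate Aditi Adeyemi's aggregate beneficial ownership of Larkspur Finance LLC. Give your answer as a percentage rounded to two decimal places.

Aditi reaches Larkspur along 6 paths.
Via Tessera: 100% × 51% = 51%.
Direct stake: 18% = 18%.
Via Tessera → Solent: 100% × 35% × 28% = 9.8%.
Via Solent: 10% × 28% = 2.8%.
Via Basalt → Solent: 95% × 55% × 28% = 14.63%.
Via Tessera → Basalt → Solent: 100% × 5% × 55% × 28% = 0.77%.
Total: 51% + 18% + 9.8% + 2.8% + 14.63% + 0.77% = 97%.
Rounded: 97.00%.

97.00%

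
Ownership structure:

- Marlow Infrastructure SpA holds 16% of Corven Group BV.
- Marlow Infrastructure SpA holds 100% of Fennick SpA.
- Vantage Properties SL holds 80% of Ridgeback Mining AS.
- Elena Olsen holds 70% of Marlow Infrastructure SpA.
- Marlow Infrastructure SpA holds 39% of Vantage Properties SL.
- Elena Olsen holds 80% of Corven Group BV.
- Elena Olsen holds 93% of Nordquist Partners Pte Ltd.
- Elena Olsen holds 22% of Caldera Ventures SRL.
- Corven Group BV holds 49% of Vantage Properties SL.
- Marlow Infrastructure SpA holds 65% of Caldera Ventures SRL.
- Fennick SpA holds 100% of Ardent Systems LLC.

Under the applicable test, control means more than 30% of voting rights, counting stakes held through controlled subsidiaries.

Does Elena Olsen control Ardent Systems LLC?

Elena holds 70% of Marlow, so Elena controls Marlow.
Marlow holds 100% of Fennick, so Elena controls Fennick.
Fennick holds 100% of Ardent, so Elena controls Ardent.

Yes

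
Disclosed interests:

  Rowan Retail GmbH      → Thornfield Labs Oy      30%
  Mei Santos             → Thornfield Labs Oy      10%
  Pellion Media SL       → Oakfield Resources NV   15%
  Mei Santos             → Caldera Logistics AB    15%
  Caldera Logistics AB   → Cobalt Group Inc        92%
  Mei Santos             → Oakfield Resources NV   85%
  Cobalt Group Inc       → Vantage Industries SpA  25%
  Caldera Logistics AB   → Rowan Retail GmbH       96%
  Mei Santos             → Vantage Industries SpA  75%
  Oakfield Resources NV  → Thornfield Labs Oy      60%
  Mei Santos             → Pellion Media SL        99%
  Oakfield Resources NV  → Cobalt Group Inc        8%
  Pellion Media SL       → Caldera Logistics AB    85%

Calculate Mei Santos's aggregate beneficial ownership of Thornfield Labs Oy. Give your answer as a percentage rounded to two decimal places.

98.47%

Mei reaches Thornfield along 5 paths.
Via Oakfield: 85% × 60% = 51%.
Via Pellion → Oakfield: 99% × 15% × 60% = 8.91%.
Via Pellion → Caldera → Rowan: 99% × 85% × 96% × 30% = 24.2352%.
Via Caldera → Rowan: 15% × 96% × 30% = 4.32%.
Direct stake: 10% = 10%.
Total: 51% + 8.91% + 24.2352% + 4.32% + 10% = 98.4652%.
Rounded: 98.47%.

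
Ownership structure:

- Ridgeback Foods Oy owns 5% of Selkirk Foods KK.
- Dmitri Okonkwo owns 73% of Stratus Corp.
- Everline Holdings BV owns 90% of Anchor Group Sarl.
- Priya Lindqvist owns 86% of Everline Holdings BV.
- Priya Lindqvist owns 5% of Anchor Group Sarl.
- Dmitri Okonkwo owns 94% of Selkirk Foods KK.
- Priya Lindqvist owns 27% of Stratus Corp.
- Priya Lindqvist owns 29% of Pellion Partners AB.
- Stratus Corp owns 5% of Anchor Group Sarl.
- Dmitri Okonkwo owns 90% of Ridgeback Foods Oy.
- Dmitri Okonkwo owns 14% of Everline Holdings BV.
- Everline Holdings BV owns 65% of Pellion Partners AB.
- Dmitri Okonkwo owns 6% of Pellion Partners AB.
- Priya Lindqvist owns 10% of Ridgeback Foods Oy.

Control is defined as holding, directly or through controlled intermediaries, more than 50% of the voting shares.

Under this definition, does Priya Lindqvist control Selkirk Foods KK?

No

Priya holds 86% of Everline, so Priya controls Everline.
Everline and Priya together hold 65% + 29% = 94% of Pellion, so Priya controls Pellion.
Everline and Priya together hold 90% + 5% = 95% of Anchor, so Priya controls Anchor.
Neither Priya nor any entity Priya controls holds any voting interest in Selkirk.
So Priya does not control Selkirk.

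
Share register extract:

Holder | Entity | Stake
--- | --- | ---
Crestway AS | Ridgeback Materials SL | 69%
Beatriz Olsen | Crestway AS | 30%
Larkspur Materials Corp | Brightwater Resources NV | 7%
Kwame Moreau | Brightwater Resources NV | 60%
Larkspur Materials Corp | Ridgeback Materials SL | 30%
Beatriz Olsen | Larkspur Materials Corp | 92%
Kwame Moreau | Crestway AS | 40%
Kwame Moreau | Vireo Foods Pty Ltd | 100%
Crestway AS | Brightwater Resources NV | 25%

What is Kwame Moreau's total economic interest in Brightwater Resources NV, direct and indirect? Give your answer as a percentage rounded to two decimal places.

70.00%

Kwame reaches Brightwater along 2 paths.
Direct stake: 60% = 60%.
Via Crestway: 40% × 25% = 10%.
Total: 60% + 10% = 70%.
Rounded: 70.00%.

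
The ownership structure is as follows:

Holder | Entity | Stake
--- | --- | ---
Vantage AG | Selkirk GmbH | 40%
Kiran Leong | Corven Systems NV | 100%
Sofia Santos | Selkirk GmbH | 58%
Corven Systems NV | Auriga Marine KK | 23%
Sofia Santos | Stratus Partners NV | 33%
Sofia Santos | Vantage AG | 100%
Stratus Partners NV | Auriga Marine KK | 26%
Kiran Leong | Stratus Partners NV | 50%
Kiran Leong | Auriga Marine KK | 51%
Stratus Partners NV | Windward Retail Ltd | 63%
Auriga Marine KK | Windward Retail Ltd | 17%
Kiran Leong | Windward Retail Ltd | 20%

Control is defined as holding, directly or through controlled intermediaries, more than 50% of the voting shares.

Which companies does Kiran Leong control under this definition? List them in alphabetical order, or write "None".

Kiran holds 100% of Corven, so Kiran controls Corven.
Kiran and Corven together hold 51% + 23% = 74% of Auriga, so Kiran controls Auriga.
No other company's threshold is met.

Auriga Marine KK, Corven Systems NV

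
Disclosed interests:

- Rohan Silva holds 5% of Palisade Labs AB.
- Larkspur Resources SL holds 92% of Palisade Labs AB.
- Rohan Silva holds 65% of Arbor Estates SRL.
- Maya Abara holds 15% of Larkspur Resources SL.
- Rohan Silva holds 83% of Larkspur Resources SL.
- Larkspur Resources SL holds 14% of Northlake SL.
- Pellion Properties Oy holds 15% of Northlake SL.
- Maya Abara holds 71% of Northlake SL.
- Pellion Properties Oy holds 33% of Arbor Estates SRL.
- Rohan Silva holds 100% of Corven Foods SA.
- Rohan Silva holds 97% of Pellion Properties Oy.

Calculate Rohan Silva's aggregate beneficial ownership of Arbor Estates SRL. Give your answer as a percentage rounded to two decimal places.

97.01%

Rohan reaches Arbor along 2 paths.
Via Pellion: 97% × 33% = 32.01%.
Direct stake: 65% = 65%.
Total: 32.01% + 65% = 97.01%.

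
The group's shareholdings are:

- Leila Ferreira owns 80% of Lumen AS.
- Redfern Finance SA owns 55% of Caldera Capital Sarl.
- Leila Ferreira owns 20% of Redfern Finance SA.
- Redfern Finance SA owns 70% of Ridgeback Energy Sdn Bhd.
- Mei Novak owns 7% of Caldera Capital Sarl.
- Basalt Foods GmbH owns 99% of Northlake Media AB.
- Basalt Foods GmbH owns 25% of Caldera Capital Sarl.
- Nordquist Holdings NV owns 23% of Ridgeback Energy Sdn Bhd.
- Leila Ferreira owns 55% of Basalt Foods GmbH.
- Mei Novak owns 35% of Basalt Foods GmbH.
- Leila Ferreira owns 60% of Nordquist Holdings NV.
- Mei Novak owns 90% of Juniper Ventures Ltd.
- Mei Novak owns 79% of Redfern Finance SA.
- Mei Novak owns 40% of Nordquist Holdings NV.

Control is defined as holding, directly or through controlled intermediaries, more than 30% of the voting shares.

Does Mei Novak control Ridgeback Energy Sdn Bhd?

Mei holds 40% of Nordquist, so Mei controls Nordquist.
Mei holds 79% of Redfern, so Mei controls Redfern.
Redfern and Nordquist together hold 70% + 23% = 93% of Ridgeback, so Mei controls Ridgeback.

Yes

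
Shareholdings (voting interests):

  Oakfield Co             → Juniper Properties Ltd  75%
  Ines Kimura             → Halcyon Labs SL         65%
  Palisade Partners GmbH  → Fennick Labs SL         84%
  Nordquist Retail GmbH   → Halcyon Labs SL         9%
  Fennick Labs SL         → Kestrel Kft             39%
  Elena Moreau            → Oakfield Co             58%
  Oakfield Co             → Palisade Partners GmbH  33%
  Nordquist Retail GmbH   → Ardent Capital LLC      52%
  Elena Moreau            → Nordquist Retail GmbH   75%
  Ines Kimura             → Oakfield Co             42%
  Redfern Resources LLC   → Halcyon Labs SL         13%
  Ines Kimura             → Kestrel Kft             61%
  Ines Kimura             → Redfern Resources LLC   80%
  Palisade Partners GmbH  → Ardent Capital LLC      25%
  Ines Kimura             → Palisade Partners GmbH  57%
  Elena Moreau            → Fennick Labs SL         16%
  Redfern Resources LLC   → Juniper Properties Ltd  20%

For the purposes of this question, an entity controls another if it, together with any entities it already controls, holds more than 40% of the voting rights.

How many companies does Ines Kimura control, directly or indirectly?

Ines holds 80% of Redfern, so Ines controls Redfern.
Ines holds 42% of Oakfield, so Ines controls Oakfield.
Ines and Oakfield together hold 57% + 33% = 90% of Palisade, so Ines controls Palisade.
Oakfield and Redfern together hold 75% + 20% = 95% of Juniper, so Ines controls Juniper.
Palisade holds 84% of Fennick, so Ines controls Fennick.
Ines and Fennick together hold 61% + 39% = 100% of Kestrel, so Ines controls Kestrel.
Redfern and Ines together hold 13% + 65% = 78% of Halcyon, so Ines controls Halcyon.
No other company's threshold is met.
Ines controls 7 companies.

7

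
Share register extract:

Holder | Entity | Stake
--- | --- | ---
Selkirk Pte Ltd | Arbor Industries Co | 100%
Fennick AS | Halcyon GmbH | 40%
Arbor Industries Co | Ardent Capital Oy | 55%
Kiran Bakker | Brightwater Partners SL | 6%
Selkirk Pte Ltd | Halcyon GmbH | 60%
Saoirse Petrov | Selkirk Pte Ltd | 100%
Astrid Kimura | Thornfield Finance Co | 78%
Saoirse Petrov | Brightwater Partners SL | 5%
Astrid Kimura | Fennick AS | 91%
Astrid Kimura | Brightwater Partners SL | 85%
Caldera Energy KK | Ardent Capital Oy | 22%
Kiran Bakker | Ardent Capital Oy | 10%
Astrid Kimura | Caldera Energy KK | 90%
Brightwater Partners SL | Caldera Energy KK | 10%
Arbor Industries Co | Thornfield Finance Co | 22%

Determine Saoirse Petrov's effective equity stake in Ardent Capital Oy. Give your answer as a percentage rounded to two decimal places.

55.11%

Saoirse reaches Ardent along 2 paths.
Via Selkirk → Arbor: 100% × 100% × 55% = 55%.
Via Brightwater → Caldera: 5% × 10% × 22% = 0.11%.
Total: 55% + 0.11% = 55.11%.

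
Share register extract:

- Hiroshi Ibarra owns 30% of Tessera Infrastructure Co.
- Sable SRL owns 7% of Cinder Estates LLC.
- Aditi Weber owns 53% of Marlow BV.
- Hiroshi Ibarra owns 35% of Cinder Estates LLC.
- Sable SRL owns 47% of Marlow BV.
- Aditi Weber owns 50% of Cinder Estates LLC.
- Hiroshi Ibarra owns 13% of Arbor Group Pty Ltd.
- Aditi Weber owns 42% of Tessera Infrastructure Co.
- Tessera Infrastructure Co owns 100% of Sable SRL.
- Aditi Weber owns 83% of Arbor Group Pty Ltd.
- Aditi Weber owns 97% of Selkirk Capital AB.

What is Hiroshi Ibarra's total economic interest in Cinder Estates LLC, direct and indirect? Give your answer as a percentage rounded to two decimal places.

Hiroshi reaches Cinder along 2 paths.
Direct stake: 35% = 35%.
Via Tessera → Sable: 30% × 100% × 7% = 2.1%.
Total: 35% + 2.1% = 37.1%.
Rounded: 37.10%.

37.10%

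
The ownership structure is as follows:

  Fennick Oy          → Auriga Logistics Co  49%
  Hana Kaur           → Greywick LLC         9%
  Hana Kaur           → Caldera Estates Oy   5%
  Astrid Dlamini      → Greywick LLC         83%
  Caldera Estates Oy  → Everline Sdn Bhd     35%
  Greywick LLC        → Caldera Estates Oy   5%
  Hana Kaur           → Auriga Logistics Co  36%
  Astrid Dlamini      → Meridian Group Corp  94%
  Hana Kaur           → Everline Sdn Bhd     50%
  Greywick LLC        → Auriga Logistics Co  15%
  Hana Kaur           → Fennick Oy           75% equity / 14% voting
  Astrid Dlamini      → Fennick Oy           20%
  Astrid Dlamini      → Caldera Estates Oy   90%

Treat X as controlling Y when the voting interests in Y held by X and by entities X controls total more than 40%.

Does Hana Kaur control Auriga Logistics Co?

Hana holds 50% of Everline, so Hana controls Everline.
In Auriga, Hana's side holds only 36%, not > 40%.
So Hana does not control Auriga.

No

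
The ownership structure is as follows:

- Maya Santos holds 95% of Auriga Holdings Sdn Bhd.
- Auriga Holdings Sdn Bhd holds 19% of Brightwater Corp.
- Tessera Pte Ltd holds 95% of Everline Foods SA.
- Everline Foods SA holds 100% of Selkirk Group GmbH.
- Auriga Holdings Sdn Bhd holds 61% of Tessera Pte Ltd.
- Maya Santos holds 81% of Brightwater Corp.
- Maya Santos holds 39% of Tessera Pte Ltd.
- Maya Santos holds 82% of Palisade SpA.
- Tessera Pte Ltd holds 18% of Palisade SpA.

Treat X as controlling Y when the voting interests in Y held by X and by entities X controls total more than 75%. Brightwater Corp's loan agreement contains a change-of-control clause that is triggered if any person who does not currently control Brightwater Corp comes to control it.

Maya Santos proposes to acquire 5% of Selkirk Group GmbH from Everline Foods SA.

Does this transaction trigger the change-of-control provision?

The purchase adds only to Maya's holdings (Everline's stake shrinks), so Maya is the only person who could newly come to control Brightwater.
Maya holds 95% of Auriga, so Maya controls Auriga.
Maya and Auriga together hold 81% + 19% = 100% of Brightwater, so Maya controls Brightwater.
So Maya already controls Brightwater before the transaction.
After the purchase, Maya holds 5% of Selkirk directly, and Everline's stake falls to 95%.
Maya controlled Brightwater already, so this is not a new person acquiring control; every other person's position is unchanged or reduced.
No new person acquires control, so the clause is not triggered.

No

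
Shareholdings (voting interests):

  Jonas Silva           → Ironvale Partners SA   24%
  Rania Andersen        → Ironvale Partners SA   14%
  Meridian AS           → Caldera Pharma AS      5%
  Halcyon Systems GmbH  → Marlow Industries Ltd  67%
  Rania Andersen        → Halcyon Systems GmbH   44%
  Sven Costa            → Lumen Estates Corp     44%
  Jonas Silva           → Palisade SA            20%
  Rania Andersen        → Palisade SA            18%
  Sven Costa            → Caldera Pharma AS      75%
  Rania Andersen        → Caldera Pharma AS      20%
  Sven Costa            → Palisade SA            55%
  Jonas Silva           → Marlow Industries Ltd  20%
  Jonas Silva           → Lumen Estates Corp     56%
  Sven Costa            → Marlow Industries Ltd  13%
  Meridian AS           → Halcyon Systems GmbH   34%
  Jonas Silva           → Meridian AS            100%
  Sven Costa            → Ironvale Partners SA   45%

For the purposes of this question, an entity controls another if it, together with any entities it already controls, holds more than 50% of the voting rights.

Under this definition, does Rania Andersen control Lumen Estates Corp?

No

Rania's largest direct stake is 44% in Halcyon, which does not meet the threshold, so Rania controls no company.
Neither Rania nor any entity Rania controls holds any voting interest in Lumen.
So Rania does not control Lumen.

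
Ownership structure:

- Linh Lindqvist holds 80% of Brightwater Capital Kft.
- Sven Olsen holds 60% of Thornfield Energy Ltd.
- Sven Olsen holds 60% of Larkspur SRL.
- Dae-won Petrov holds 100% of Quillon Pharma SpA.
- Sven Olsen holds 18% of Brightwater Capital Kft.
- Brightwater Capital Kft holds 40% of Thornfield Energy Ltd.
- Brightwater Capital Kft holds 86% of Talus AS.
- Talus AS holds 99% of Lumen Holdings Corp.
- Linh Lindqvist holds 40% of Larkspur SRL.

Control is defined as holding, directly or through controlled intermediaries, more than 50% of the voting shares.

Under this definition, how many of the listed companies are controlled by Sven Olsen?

2

Sven holds 60% of Larkspur, so Sven controls Larkspur.
Sven holds 60% of Thornfield, so Sven controls Thornfield.
No other company's threshold is met.
Sven controls 2 companies.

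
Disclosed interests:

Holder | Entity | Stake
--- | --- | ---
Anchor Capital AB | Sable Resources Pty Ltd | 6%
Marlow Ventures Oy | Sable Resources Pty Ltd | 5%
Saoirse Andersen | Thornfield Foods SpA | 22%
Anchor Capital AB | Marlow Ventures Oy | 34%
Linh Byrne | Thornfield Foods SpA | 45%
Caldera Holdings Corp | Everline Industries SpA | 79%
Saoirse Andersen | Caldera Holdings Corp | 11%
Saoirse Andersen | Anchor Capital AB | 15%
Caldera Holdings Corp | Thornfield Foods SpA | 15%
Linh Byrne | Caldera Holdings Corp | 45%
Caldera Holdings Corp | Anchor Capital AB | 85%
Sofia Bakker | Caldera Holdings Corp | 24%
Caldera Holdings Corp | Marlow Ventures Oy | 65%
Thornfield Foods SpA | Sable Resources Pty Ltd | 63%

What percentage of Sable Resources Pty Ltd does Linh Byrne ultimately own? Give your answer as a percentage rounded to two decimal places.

37.01%

Linh reaches Sable along 5 paths.
Via Thornfield: 45% × 63% = 28.35%.
Via Caldera → Thornfield: 45% × 15% × 63% = 4.2525%.
Via Caldera → Marlow: 45% × 65% × 5% = 1.4625%.
Via Caldera → Anchor → Marlow: 45% × 85% × 34% × 5% = 0.65025%.
Via Caldera → Anchor: 45% × 85% × 6% = 2.295%.
Total: 28.35% + 4.2525% + 1.4625% + 0.65025% + 2.295% = 37.01025%.
Rounded: 37.01%.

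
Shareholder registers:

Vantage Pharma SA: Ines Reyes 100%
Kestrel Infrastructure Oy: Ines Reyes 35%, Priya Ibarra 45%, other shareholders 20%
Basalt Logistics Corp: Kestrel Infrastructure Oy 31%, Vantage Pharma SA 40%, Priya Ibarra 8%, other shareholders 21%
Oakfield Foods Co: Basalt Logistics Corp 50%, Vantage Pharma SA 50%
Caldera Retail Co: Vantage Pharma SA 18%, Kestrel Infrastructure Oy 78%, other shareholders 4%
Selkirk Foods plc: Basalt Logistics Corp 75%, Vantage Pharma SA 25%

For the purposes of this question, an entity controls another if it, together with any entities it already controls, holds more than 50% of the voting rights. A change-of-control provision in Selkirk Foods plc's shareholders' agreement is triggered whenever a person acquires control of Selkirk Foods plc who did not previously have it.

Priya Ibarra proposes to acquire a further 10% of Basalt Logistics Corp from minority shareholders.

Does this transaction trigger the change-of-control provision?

The purchase changes only Priya's holdings, so Priya is the only person who could newly come to control Selkirk.
Priya's largest direct stake is 45% in Kestrel, which does not meet the threshold, so Priya controls no company.
Neither Priya nor any entity Priya controls holds any voting interest in Selkirk.
So before the transaction, Priya does not control Selkirk.
After the purchase, Priya's direct stake in Basalt rises to 8% + 10% = 18%.
Priya's side now holds 18% of Basalt, not > 50%, so Priya still does not control Basalt.
After the transaction, neither Priya nor any entity Priya controls holds a voting interest in Selkirk, so Priya still does not control it.
No new person acquires control, so the clause is not triggered.

No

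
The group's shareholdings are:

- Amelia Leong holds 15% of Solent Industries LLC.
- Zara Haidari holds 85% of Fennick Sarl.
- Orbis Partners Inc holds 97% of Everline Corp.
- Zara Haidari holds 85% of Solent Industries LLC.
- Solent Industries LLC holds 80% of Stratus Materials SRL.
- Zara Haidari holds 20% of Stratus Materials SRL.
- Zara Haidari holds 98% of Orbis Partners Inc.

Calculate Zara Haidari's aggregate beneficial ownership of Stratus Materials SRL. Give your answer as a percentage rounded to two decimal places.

88.00%

Zara reaches Stratus along 2 paths.
Direct stake: 20% = 20%.
Via Solent: 85% × 80% = 68%.
Total: 20% + 68% = 88%.
Rounded: 88.00%.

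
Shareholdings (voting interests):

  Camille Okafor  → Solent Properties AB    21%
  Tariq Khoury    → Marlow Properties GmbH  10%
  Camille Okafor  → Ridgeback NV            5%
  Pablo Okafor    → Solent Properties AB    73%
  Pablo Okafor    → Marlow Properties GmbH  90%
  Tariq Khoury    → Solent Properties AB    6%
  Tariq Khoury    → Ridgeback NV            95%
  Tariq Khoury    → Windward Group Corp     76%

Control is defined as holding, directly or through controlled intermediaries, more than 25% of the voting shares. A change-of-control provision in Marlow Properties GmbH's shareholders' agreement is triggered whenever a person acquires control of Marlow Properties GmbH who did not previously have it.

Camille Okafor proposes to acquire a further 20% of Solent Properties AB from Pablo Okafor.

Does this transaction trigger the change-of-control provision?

No

The purchase adds only to Camille's holdings (Pablo's stake shrinks), so Camille is the only person who could newly come to control Marlow.
Camille's largest direct stake is 21% in Solent, which does not meet the threshold, so Camille controls no company.
Neither Camille nor any entity Camille controls holds any voting interest in Marlow.
So before the transaction, Camille does not control Marlow.
After the purchase, Camille's direct stake in Solent rises to 21% + 20% = 41%, and Pablo's stake falls to 53%.
Camille holds 41% of Solent, so Camille controls Solent.
After the transaction, neither Camille nor any entity Camille controls holds a voting interest in Marlow, so Camille still does not control it.
No new person acquires control, so the clause is not triggered.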